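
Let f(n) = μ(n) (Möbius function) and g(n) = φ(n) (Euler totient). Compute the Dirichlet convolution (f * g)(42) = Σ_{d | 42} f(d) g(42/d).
(μ * φ)(42) = 0

Divisors of 42: [1, 2, 3, 6, 7, 14, 21, 42]. For each d | 42:
  d = 1: μ(1) · φ(42/1) = 1 · 12 = 12
  d = 2: μ(2) · φ(42/2) = -1 · 12 = -12
  d = 3: μ(3) · φ(42/3) = -1 · 6 = -6
  d = 6: μ(6) · φ(42/6) = 1 · 6 = 6
  d = 7: μ(7) · φ(42/7) = -1 · 2 = -2
  d = 14: μ(14) · φ(42/14) = 1 · 2 = 2
  d = 21: μ(21) · φ(42/21) = 1 · 1 = 1
  d = 42: μ(42) · φ(42/42) = -1 · 1 = -1
Summing: (μ * φ)(42) = 12 + -12 + -6 + 6 + -2 + 2 + 1 + -1 = 0.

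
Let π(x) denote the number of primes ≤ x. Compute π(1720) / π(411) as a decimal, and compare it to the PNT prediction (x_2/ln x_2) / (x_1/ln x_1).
π(1720)/π(411) = 267/80 ≈ 3.3375;  PNT prediction ≈ 3.3808.

π(411) = 80 and π(1720) = 267, so π(1720)/π(411) ≈ 3.3375. The PNT-predicted ratio is (1720/ln(1720)) / (411/ln(411)) ≈ 3.3808. The two agree to within a few percent, as expected.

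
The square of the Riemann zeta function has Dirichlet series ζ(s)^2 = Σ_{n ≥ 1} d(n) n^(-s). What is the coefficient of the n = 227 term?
d(227) = 2

ζ(s)^2 = (Σ 1/m^s)(Σ 1/k^s). The coefficient of 1/n^s in the product is the number of ordered pairs (m, k) with mk = n, which equals d(n). For n = 227, divisors are [1, 227], so d(227) = 2.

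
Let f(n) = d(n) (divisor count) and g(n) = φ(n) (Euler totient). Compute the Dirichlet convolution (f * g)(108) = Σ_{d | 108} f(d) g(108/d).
(d * φ)(108) = 280

Divisors of 108: [1, 2, 3, 4, 6, 9, 12, 18, 27, 36, 54, 108]. For each d | 108:
  d = 1: d(1) · φ(108/1) = 1 · 36 = 36
  d = 2: d(2) · φ(108/2) = 2 · 18 = 36
  d = 3: d(3) · φ(108/3) = 2 · 12 = 24
  d = 4: d(4) · φ(108/4) = 3 · 18 = 54
  d = 6: d(6) · φ(108/6) = 4 · 6 = 24
  d = 9: d(9) · φ(108/9) = 3 · 4 = 12
  d = 12: d(12) · φ(108/12) = 6 · 6 = 36
  d = 18: d(18) · φ(108/18) = 6 · 2 = 12
  d = 27: d(27) · φ(108/27) = 4 · 2 = 8
  d = 36: d(36) · φ(108/36) = 9 · 2 = 18
  d = 54: d(54) · φ(108/54) = 8 · 1 = 8
  d = 108: d(108) · φ(108/108) = 12 · 1 = 12
Summing: (d * φ)(108) = 36 + 36 + 24 + 54 + 24 + 12 + 36 + 12 + 8 + 18 + 8 + 12 = 280.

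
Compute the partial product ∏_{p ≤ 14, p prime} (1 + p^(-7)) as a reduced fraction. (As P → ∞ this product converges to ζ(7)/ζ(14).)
∏ = 131129952026000311359081292/130052142598591679794453125

The primes p ≤ 14 are [2, 3, 5, 7, 11, 13]. For each, (1 + 1/p^7) = (p^7 + 1)/p^7. Multiplying these fractions over p ∈ [2, 3, 5, 7, 11, 13] gives 131129952026000311359081292/130052142598591679794453125. (In the limit P → ∞ this tends to ζ(7)/ζ(14).)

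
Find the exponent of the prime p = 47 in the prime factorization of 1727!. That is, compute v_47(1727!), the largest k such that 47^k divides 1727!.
v_47(1727!) = 36

Legendre's formula: v_p(n!) = Σ_{k ≥ 1} ⌊n / p^k⌋. For p = 47, n = 1727, the terms are:
  ⌊1727/47^1⌋ = ⌊1727/47⌋ = 36
(the next term ⌊1727/47^2⌋ = 0, terminating the sum). Summing: v_47(1727!) = 36 = 36.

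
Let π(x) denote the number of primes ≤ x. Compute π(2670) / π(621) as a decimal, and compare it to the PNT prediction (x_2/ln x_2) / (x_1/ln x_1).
π(2670)/π(621) = 386/114 ≈ 3.3860;  PNT prediction ≈ 3.5047.

π(621) = 114 and π(2670) = 386, so π(2670)/π(621) ≈ 3.3860. The PNT-predicted ratio is (2670/ln(2670)) / (621/ln(621)) ≈ 3.5047. The two agree to within a few percent, as expected.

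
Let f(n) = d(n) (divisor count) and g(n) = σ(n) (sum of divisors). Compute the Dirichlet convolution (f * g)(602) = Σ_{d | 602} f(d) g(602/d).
(d * σ)(602) = 2300

Divisors of 602: [1, 2, 7, 14, 43, 86, 301, 602]. For each d | 602:
  d = 1: d(1) · σ(602/1) = 1 · 1056 = 1056
  d = 2: d(2) · σ(602/2) = 2 · 352 = 704
  d = 7: d(7) · σ(602/7) = 2 · 132 = 264
  d = 14: d(14) · σ(602/14) = 4 · 44 = 176
  d = 43: d(43) · σ(602/43) = 2 · 24 = 48
  d = 86: d(86) · σ(602/86) = 4 · 8 = 32
  d = 301: d(301) · σ(602/301) = 4 · 3 = 12
  d = 602: d(602) · σ(602/602) = 8 · 1 = 8
Summing: (d * σ)(602) = 1056 + 704 + 264 + 176 + 48 + 32 + 12 + 8 = 2300.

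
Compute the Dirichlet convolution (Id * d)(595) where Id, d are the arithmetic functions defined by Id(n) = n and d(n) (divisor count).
(Id * d)(595) = 1197

Divisors of 595: [1, 5, 7, 17, 35, 85, 119, 595]. For each d | 595:
  d = 1: Id(1) · d(595/1) = 1 · 8 = 8
  d = 5: Id(5) · d(595/5) = 5 · 4 = 20
  d = 7: Id(7) · d(595/7) = 7 · 4 = 28
  d = 17: Id(17) · d(595/17) = 17 · 4 = 68
  d = 35: Id(35) · d(595/35) = 35 · 2 = 70
  d = 85: Id(85) · d(595/85) = 85 · 2 = 170
  d = 119: Id(119) · d(595/119) = 119 · 2 = 238
  d = 595: Id(595) · d(595/595) = 595 · 1 = 595
Summing: (Id * d)(595) = 8 + 20 + 28 + 68 + 70 + 170 + 238 + 595 = 1197.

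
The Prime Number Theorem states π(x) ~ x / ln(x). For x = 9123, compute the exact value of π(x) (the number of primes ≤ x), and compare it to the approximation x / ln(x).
π(9123) = 1130;  x/ln(x) ≈ 1000.49;  relative error ≈ 11.46%.

Directly count primes up to 9123: π(9123) = 1130. The PNT approximation gives 9123/ln(9123) ≈ 9123/9.11855 ≈ 1000.49. Relative error (π(x) − x/ln(x)) / π(x) ≈ 11.46%; the approximation is known to undercount slightly (Li(x) is a better estimate).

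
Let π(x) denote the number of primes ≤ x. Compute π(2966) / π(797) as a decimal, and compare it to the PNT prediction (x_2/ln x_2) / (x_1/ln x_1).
π(2966)/π(797) = 427/139 ≈ 3.0719;  PNT prediction ≈ 3.1098.

π(797) = 139 and π(2966) = 427, so π(2966)/π(797) ≈ 3.0719. The PNT-predicted ratio is (2966/ln(2966)) / (797/ln(797)) ≈ 3.1098. The two agree to within a few percent, as expected.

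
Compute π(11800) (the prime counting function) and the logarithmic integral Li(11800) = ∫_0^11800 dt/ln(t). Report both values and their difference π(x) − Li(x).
π(11800) = 1413;  Li(11800) ≈ 1439.79;  π(x) − Li(x) ≈ -26.79.

Direct count of primes ≤ 11800 gives π(11800) = 1413. Numerical evaluation of the logarithmic integral gives Li(11800) ≈ 1439.79. The difference π(x) − Li(x) ≈ -26.79 is typically negative for small/moderate x (Li(x) overestimates), though Littlewood's theorem shows this sign changes infinitely often.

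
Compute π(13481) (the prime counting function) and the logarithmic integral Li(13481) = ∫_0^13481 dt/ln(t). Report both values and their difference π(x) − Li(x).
π(13481) = 1598;  Li(13481) ≈ 1617.79;  π(x) − Li(x) ≈ -19.79.

Direct count of primes ≤ 13481 gives π(13481) = 1598. Numerical evaluation of the logarithmic integral gives Li(13481) ≈ 1617.79. The difference π(x) − Li(x) ≈ -19.79 is typically negative for small/moderate x (Li(x) overestimates), though Littlewood's theorem shows this sign changes infinitely often.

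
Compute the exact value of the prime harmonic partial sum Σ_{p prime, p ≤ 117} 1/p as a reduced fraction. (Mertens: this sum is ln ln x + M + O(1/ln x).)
Σ 1/p = 58472171373748331322981543916880425472323867753/31610054640417607788145206291543662493274686990

π(117) = 30, so the primes ≤ 117 are [2, 3, 5, 7, 11, 13, 17, 19, 23, 29, 31, 37, 41, 43, 47, 53, 59, 61, 67, 71, 73, 79, 83, 89, 97, 101, 103, 107, 109, 113]. Summing 1/p over these primes: 58472171373748331322981543916880425472323867753/31610054640417607788145206291543662493274686990 ≈ 1.8498. Mertens estimate ln ln(117) + 0.2615 ≈ 1.8222.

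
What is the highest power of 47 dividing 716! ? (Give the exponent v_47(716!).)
v_47(716!) = 15

Legendre's formula: v_p(n!) = Σ_{k ≥ 1} ⌊n / p^k⌋. For p = 47, n = 716, the terms are:
  ⌊716/47^1⌋ = ⌊716/47⌋ = 15
(the next term ⌊716/47^2⌋ = 0, terminating the sum). Summing: v_47(716!) = 15 = 15.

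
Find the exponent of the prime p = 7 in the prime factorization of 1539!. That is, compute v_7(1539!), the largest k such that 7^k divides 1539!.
v_7(1539!) = 254

Legendre's formula: v_p(n!) = Σ_{k ≥ 1} ⌊n / p^k⌋. For p = 7, n = 1539, the terms are:
  ⌊1539/7^1⌋ = ⌊1539/7⌋ = 219
  ⌊1539/7^2⌋ = ⌊1539/49⌋ = 31
  ⌊1539/7^3⌋ = ⌊1539/343⌋ = 4
(the next term ⌊1539/7^4⌋ = 0, terminating the sum). Summing: v_7(1539!) = 219 + 31 + 4 = 254.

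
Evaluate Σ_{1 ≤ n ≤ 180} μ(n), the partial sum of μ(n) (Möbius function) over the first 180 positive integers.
Σ_{n ≤ 180} μ(n) = -3

Compute μ(n) for each 1 ≤ n ≤ 180: μ(1) = 1, μ(2) = -1, μ(3) = -1, μ(4) = 0, μ(5) = -1, μ(6) = 1, μ(7) = -1, μ(8) = 0, μ(9) = 0, μ(10) = 1, μ(11) = -1, μ(12) = 0, μ(13) = -1, μ(14) = 1, μ(15) = 1, μ(16) = 0, μ(17) = -1, μ(18) = 0, μ(19) = -1, μ(20) = 0, μ(21) = 1, μ(22) = 1, μ(23) = -1, μ(24) = 0, μ(25) = 0, μ(26) = 1, μ(27) = 0, μ(28) = 0, μ(29) = -1, μ(30) = -1, μ(31) = -1, μ(32) = 0, μ(33) = 1, μ(34) = 1, μ(35) = 1, μ(36) = 0, μ(37) = -1, μ(38) = 1, μ(39) = 1, μ(40) = 0, μ(41) = -1, μ(42) = -1, μ(43) = -1, μ(44) = 0, μ(45) = 0, μ(46) = 1, μ(47) = -1, μ(48) = 0, μ(49) = 0, μ(50) = 0, μ(51) = 1, μ(52) = 0, μ(53) = -1, μ(54) = 0, μ(55) = 1, μ(56) = 0, μ(57) = 1, μ(58) = 1, μ(59) = -1, μ(60) = 0, μ(61) = -1, μ(62) = 1, μ(63) = 0, μ(64) = 0, μ(65) = 1, μ(66) = -1, μ(67) = -1, μ(68) = 0, μ(69) = 1, μ(70) = -1, μ(71) = -1, μ(72) = 0, μ(73) = -1, μ(74) = 1, μ(75) = 0, μ(76) = 0, μ(77) = 1, μ(78) = -1, μ(79) = -1, μ(80) = 0, μ(81) = 0, μ(82) = 1, μ(83) = -1, μ(84) = 0, μ(85) = 1, μ(86) = 1, μ(87) = 1, μ(88) = 0, μ(89) = -1, μ(90) = 0, μ(91) = 1, μ(92) = 0, μ(93) = 1, μ(94) = 1, μ(95) = 1, μ(96) = 0, μ(97) = -1, μ(98) = 0, μ(99) = 0, μ(100) = 0, μ(101) = -1, μ(102) = -1, μ(103) = -1, μ(104) = 0, μ(105) = -1, μ(106) = 1, μ(107) = -1, μ(108) = 0, μ(109) = -1, μ(110) = -1, μ(111) = 1, μ(112) = 0, μ(113) = -1, μ(114) = -1, μ(115) = 1, μ(116) = 0, μ(117) = 0, μ(118) = 1, μ(119) = 1, μ(120) = 0, μ(121) = 0, μ(122) = 1, μ(123) = 1, μ(124) = 0, μ(125) = 0, μ(126) = 0, μ(127) = -1, μ(128) = 0, μ(129) = 1, μ(130) = -1, μ(131) = -1, μ(132) = 0, μ(133) = 1, μ(134) = 1, μ(135) = 0, μ(136) = 0, μ(137) = -1, μ(138) = -1, μ(139) = -1, μ(140) = 0, μ(141) = 1, μ(142) = 1, μ(143) = 1, μ(144) = 0, μ(145) = 1, μ(146) = 1, μ(147) = 0, μ(148) = 0, μ(149) = -1, μ(150) = 0, μ(151) = -1, μ(152) = 0, μ(153) = 0, μ(154) = -1, μ(155) = 1, μ(156) = 0, μ(157) = -1, μ(158) = 1, μ(159) = 1, μ(160) = 0, μ(161) = 1, μ(162) = 0, μ(163) = -1, μ(164) = 0, μ(165) = -1, μ(166) = 1, μ(167) = -1, μ(168) = 0, μ(169) = 0, μ(170) = -1, μ(171) = 0, μ(172) = 0, μ(173) = -1, μ(174) = -1, μ(175) = 0, μ(176) = 0, μ(177) = 1, μ(178) = 1, μ(179) = -1, μ(180) = 0. Summing all 180 values: -3. (Mertens function M(x) = Σ_{n ≤ x} μ(n); on average M(x) should be small (PNT ⟺ M(x) = o(x)).)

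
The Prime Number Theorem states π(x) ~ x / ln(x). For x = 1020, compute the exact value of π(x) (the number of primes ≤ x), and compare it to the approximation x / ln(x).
π(1020) = 171;  x/ln(x) ≈ 147.24;  relative error ≈ 13.90%.

Directly count primes up to 1020: π(1020) = 171. The PNT approximation gives 1020/ln(1020) ≈ 1020/6.92756 ≈ 147.24. Relative error (π(x) − x/ln(x)) / π(x) ≈ 13.90%; the approximation is known to undercount slightly (Li(x) is a better estimate).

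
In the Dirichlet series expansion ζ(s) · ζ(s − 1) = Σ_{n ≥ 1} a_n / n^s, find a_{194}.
σ(194) = 294

In the product (Σ m^0/m^s)(Σ k / k^s) = Σ (Σ_{d | n} d) / n^s, the coefficient of 1/n^s is σ(n) = Σ_{d | n} d. For n = 194, divisors are [1, 2, 97, 194]; summing: σ(194) = 294.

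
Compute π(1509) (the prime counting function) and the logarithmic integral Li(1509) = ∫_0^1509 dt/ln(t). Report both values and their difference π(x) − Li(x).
π(1509) = 239;  Li(1509) ≈ 249.04;  π(x) − Li(x) ≈ -10.04.

Direct count of primes ≤ 1509 gives π(1509) = 239. Numerical evaluation of the logarithmic integral gives Li(1509) ≈ 249.04. The difference π(x) − Li(x) ≈ -10.04 is typically negative for small/moderate x (Li(x) overestimates), though Littlewood's theorem shows this sign changes infinitely often.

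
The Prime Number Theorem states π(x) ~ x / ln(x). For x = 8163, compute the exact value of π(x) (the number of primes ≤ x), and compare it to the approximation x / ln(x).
π(8163) = 1024;  x/ln(x) ≈ 906.26;  relative error ≈ 11.50%.

Directly count primes up to 8163: π(8163) = 1024. The PNT approximation gives 8163/ln(8163) ≈ 8163/9.00737 ≈ 906.26. Relative error (π(x) − x/ln(x)) / π(x) ≈ 11.50%; the approximation is known to undercount slightly (Li(x) is a better estimate).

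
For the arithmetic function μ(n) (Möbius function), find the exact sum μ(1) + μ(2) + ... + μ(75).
Σ_{n ≤ 75} μ(n) = -3

Compute μ(n) for each 1 ≤ n ≤ 75: μ(1) = 1, μ(2) = -1, μ(3) = -1, μ(4) = 0, μ(5) = -1, μ(6) = 1, μ(7) = -1, μ(8) = 0, μ(9) = 0, μ(10) = 1, μ(11) = -1, μ(12) = 0, μ(13) = -1, μ(14) = 1, μ(15) = 1, μ(16) = 0, μ(17) = -1, μ(18) = 0, μ(19) = -1, μ(20) = 0, μ(21) = 1, μ(22) = 1, μ(23) = -1, μ(24) = 0, μ(25) = 0, μ(26) = 1, μ(27) = 0, μ(28) = 0, μ(29) = -1, μ(30) = -1, μ(31) = -1, μ(32) = 0, μ(33) = 1, μ(34) = 1, μ(35) = 1, μ(36) = 0, μ(37) = -1, μ(38) = 1, μ(39) = 1, μ(40) = 0, μ(41) = -1, μ(42) = -1, μ(43) = -1, μ(44) = 0, μ(45) = 0, μ(46) = 1, μ(47) = -1, μ(48) = 0, μ(49) = 0, μ(50) = 0, μ(51) = 1, μ(52) = 0, μ(53) = -1, μ(54) = 0, μ(55) = 1, μ(56) = 0, μ(57) = 1, μ(58) = 1, μ(59) = -1, μ(60) = 0, μ(61) = -1, μ(62) = 1, μ(63) = 0, μ(64) = 0, μ(65) = 1, μ(66) = -1, μ(67) = -1, μ(68) = 0, μ(69) = 1, μ(70) = -1, μ(71) = -1, μ(72) = 0, μ(73) = -1, μ(74) = 1, μ(75) = 0. Summing all 75 values: -3. (Mertens function M(x) = Σ_{n ≤ x} μ(n); on average M(x) should be small (PNT ⟺ M(x) = o(x)).)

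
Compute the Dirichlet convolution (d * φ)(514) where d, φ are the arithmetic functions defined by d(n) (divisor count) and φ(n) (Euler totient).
(d * φ)(514) = 774

Divisors of 514: [1, 2, 257, 514]. For each d | 514:
  d = 1: d(1) · φ(514/1) = 1 · 256 = 256
  d = 2: d(2) · φ(514/2) = 2 · 256 = 512
  d = 257: d(257) · φ(514/257) = 2 · 1 = 2
  d = 514: d(514) · φ(514/514) = 4 · 1 = 4
Summing: (d * φ)(514) = 256 + 512 + 2 + 4 = 774.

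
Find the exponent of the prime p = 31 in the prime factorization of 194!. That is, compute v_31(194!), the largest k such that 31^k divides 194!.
v_31(194!) = 6

Legendre's formula: v_p(n!) = Σ_{k ≥ 1} ⌊n / p^k⌋. For p = 31, n = 194, the terms are:
  ⌊194/31^1⌋ = ⌊194/31⌋ = 6
(the next term ⌊194/31^2⌋ = 0, terminating the sum). Summing: v_31(194!) = 6 = 6.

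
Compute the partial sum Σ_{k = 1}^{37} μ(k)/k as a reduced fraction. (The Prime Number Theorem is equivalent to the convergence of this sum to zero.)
Σ μ(k)/k = -5468849774/3710369067405

Values of μ(k) for 1 ≤ k ≤ 37: μ(1) = 1, μ(2) = -1, μ(3) = -1, μ(5) = -1, μ(6) = 1, μ(7) = -1, μ(10) = 1, μ(11) = -1, μ(13) = -1, μ(14) = 1, μ(15) = 1, μ(17) = -1, μ(19) = -1, μ(21) = 1, μ(22) = 1, μ(23) = -1, μ(26) = 1, μ(29) = -1, μ(30) = -1, μ(31) = -1, μ(33) = 1, μ(34) = 1, μ(35) = 1, μ(37) = -1, with μ = 0 on non-squarefree integers. Summing μ(k)/k for k where μ(k) ≠ 0 gives -5468849774/3710369067405 ≈ -0.0015. (PNT ⟺ this sum → 0 as n → ∞.)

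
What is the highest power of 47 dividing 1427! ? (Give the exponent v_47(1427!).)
v_47(1427!) = 30

Legendre's formula: v_p(n!) = Σ_{k ≥ 1} ⌊n / p^k⌋. For p = 47, n = 1427, the terms are:
  ⌊1427/47^1⌋ = ⌊1427/47⌋ = 30
(the next term ⌊1427/47^2⌋ = 0, terminating the sum). Summing: v_47(1427!) = 30 = 30.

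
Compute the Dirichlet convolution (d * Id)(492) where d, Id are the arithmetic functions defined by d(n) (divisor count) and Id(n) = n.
(d * Id)(492) = 2365

Divisors of 492: [1, 2, 3, 4, 6, 12, 41, 82, 123, 164, 246, 492]. For each d | 492:
  d = 1: d(1) · Id(492/1) = 1 · 492 = 492
  d = 2: d(2) · Id(492/2) = 2 · 246 = 492
  d = 3: d(3) · Id(492/3) = 2 · 164 = 328
  d = 4: d(4) · Id(492/4) = 3 · 123 = 369
  d = 6: d(6) · Id(492/6) = 4 · 82 = 328
  d = 12: d(12) · Id(492/12) = 6 · 41 = 246
  d = 41: d(41) · Id(492/41) = 2 · 12 = 24
  d = 82: d(82) · Id(492/82) = 4 · 6 = 24
  d = 123: d(123) · Id(492/123) = 4 · 4 = 16
  d = 164: d(164) · Id(492/164) = 6 · 3 = 18
  d = 246: d(246) · Id(492/246) = 8 · 2 = 16
  d = 492: d(492) · Id(492/492) = 12 · 1 = 12
Summing: (d * Id)(492) = 492 + 492 + 328 + 369 + 328 + 246 + 24 + 24 + 16 + 18 + 16 + 12 = 2365.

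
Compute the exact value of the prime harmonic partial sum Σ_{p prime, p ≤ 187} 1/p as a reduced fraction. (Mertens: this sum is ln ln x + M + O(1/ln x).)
Σ 1/p = 10408867916382550633331528920459565913027063402071390584941986323453055203/5397346292805549782720214077673687806275517530364350655459511599582614290

π(187) = 42, so the primes ≤ 187 are [2, 3, 5, 7, 11, 13, 17, 19, 23, 29, 31, 37, 41, 43, 47, 53, 59, 61, 67, 71, 73, 79, 83, 89, 97, 101, 103, 107, 109, 113, 127, 131, 137, 139, 149, 151, 157, 163, 167, 173, 179, 181]. Summing 1/p over these primes: 10408867916382550633331528920459565913027063402071390584941986323453055203/5397346292805549782720214077673687806275517530364350655459511599582614290 ≈ 1.9285. Mertens estimate ln ln(187) + 0.2615 ≈ 1.9161.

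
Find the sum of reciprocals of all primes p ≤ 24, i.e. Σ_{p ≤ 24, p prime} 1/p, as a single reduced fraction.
Σ 1/p = 334406399/223092870

π(24) = 9, so the primes ≤ 24 are [2, 3, 5, 7, 11, 13, 17, 19, 23]. Summing 1/p over these primes: 334406399/223092870 ≈ 1.4990. Mertens estimate ln ln(24) + 0.2615 ≈ 1.4178.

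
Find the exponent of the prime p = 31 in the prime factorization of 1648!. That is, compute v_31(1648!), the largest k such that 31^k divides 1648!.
v_31(1648!) = 54

Legendre's formula: v_p(n!) = Σ_{k ≥ 1} ⌊n / p^k⌋. For p = 31, n = 1648, the terms are:
  ⌊1648/31^1⌋ = ⌊1648/31⌋ = 53
  ⌊1648/31^2⌋ = ⌊1648/961⌋ = 1
(the next term ⌊1648/31^3⌋ = 0, terminating the sum). Summing: v_31(1648!) = 53 + 1 = 54.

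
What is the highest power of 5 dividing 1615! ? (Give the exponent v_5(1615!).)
v_5(1615!) = 401

Legendre's formula: v_p(n!) = Σ_{k ≥ 1} ⌊n / p^k⌋. For p = 5, n = 1615, the terms are:
  ⌊1615/5^1⌋ = ⌊1615/5⌋ = 323
  ⌊1615/5^2⌋ = ⌊1615/25⌋ = 64
  ⌊1615/5^3⌋ = ⌊1615/125⌋ = 12
  ⌊1615/5^4⌋ = ⌊1615/625⌋ = 2
(the next term ⌊1615/5^5⌋ = 0, terminating the sum). Summing: v_5(1615!) = 323 + 64 + 12 + 2 = 401.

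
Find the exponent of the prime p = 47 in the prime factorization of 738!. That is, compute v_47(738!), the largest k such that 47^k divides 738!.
v_47(738!) = 15

Legendre's formula: v_p(n!) = Σ_{k ≥ 1} ⌊n / p^k⌋. For p = 47, n = 738, the terms are:
  ⌊738/47^1⌋ = ⌊738/47⌋ = 15
(the next term ⌊738/47^2⌋ = 0, terminating the sum). Summing: v_47(738!) = 15 = 15.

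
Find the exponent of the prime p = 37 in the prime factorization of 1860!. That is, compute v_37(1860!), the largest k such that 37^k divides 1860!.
v_37(1860!) = 51

Legendre's formula: v_p(n!) = Σ_{k ≥ 1} ⌊n / p^k⌋. For p = 37, n = 1860, the terms are:
  ⌊1860/37^1⌋ = ⌊1860/37⌋ = 50
  ⌊1860/37^2⌋ = ⌊1860/1369⌋ = 1
(the next term ⌊1860/37^3⌋ = 0, terminating the sum). Summing: v_37(1860!) = 50 + 1 = 51.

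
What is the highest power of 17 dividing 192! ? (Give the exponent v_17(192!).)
v_17(192!) = 11

Legendre's formula: v_p(n!) = Σ_{k ≥ 1} ⌊n / p^k⌋. For p = 17, n = 192, the terms are:
  ⌊192/17^1⌋ = ⌊192/17⌋ = 11
(the next term ⌊192/17^2⌋ = 0, terminating the sum). Summing: v_17(192!) = 11 = 11.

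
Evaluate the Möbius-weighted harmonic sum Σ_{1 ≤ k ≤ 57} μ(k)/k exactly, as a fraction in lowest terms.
Σ μ(k)/k = 519973962150962777/32589158477190044730

Values of μ(k) for 1 ≤ k ≤ 57: μ(1) = 1, μ(2) = -1, μ(3) = -1, μ(5) = -1, μ(6) = 1, μ(7) = -1, μ(10) = 1, μ(11) = -1, μ(13) = -1, μ(14) = 1, μ(15) = 1, μ(17) = -1, μ(19) = -1, μ(21) = 1, μ(22) = 1, μ(23) = -1, μ(26) = 1, μ(29) = -1, μ(30) = -1, μ(31) = -1, μ(33) = 1, μ(34) = 1, μ(35) = 1, μ(37) = -1, μ(38) = 1, μ(39) = 1, μ(41) = -1, μ(42) = -1, μ(43) = -1, μ(46) = 1, μ(47) = -1, μ(51) = 1, μ(53) = -1, μ(55) = 1, μ(57) = 1, with μ = 0 on non-squarefree integers. Summing μ(k)/k for k where μ(k) ≠ 0 gives 519973962150962777/32589158477190044730 ≈ 0.0160. (PNT ⟺ this sum → 0 as n → ∞.)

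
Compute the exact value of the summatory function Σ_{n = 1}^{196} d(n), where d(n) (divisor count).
Σ_{n ≤ 196} d(n) = 1070

Compute d(n) for each 1 ≤ n ≤ 196: d(1) = 1, d(2) = 2, d(3) = 2, d(4) = 3, d(5) = 2, d(6) = 4, d(7) = 2, d(8) = 4, d(9) = 3, d(10) = 4, d(11) = 2, d(12) = 6, d(13) = 2, d(14) = 4, d(15) = 4, d(16) = 5, d(17) = 2, d(18) = 6, d(19) = 2, d(20) = 6, d(21) = 4, d(22) = 4, d(23) = 2, d(24) = 8, d(25) = 3, d(26) = 4, d(27) = 4, d(28) = 6, d(29) = 2, d(30) = 8, d(31) = 2, d(32) = 6, d(33) = 4, d(34) = 4, d(35) = 4, d(36) = 9, d(37) = 2, d(38) = 4, d(39) = 4, d(40) = 8, d(41) = 2, d(42) = 8, d(43) = 2, d(44) = 6, d(45) = 6, d(46) = 4, d(47) = 2, d(48) = 10, d(49) = 3, d(50) = 6, d(51) = 4, d(52) = 6, d(53) = 2, d(54) = 8, d(55) = 4, d(56) = 8, d(57) = 4, d(58) = 4, d(59) = 2, d(60) = 12, d(61) = 2, d(62) = 4, d(63) = 6, d(64) = 7, d(65) = 4, d(66) = 8, d(67) = 2, d(68) = 6, d(69) = 4, d(70) = 8, d(71) = 2, d(72) = 12, d(73) = 2, d(74) = 4, d(75) = 6, d(76) = 6, d(77) = 4, d(78) = 8, d(79) = 2, d(80) = 10, d(81) = 5, d(82) = 4, d(83) = 2, d(84) = 12, d(85) = 4, d(86) = 4, d(87) = 4, d(88) = 8, d(89) = 2, d(90) = 12, d(91) = 4, d(92) = 6, d(93) = 4, d(94) = 4, d(95) = 4, d(96) = 12, d(97) = 2, d(98) = 6, d(99) = 6, d(100) = 9, d(101) = 2, d(102) = 8, d(103) = 2, d(104) = 8, d(105) = 8, d(106) = 4, d(107) = 2, d(108) = 12, d(109) = 2, d(110) = 8, d(111) = 4, d(112) = 10, d(113) = 2, d(114) = 8, d(115) = 4, d(116) = 6, d(117) = 6, d(118) = 4, d(119) = 4, d(120) = 16, d(121) = 3, d(122) = 4, d(123) = 4, d(124) = 6, d(125) = 4, d(126) = 12, d(127) = 2, d(128) = 8, d(129) = 4, d(130) = 8, d(131) = 2, d(132) = 12, d(133) = 4, d(134) = 4, d(135) = 8, d(136) = 8, d(137) = 2, d(138) = 8, d(139) = 2, d(140) = 12, d(141) = 4, d(142) = 4, d(143) = 4, d(144) = 15, d(145) = 4, d(146) = 4, d(147) = 6, d(148) = 6, d(149) = 2, d(150) = 12, d(151) = 2, d(152) = 8, d(153) = 6, d(154) = 8, d(155) = 4, d(156) = 12, d(157) = 2, d(158) = 4, d(159) = 4, d(160) = 12, d(161) = 4, d(162) = 10, d(163) = 2, d(164) = 6, d(165) = 8, d(166) = 4, d(167) = 2, d(168) = 16, d(169) = 3, d(170) = 8, d(171) = 6, d(172) = 6, d(173) = 2, d(174) = 8, d(175) = 6, d(176) = 10, d(177) = 4, d(178) = 4, d(179) = 2, d(180) = 18, d(181) = 2, d(182) = 8, d(183) = 4, d(184) = 8, d(185) = 4, d(186) = 8, d(187) = 4, d(188) = 6, d(189) = 8, d(190) = 8, d(191) = 2, d(192) = 14, d(193) = 2, d(194) = 4, d(195) = 8, d(196) = 9. Summing all 196 values: 1070. (Dirichlet's divisor formula: Σ_{n ≤ x} d(n) = x ln(x) + (2γ − 1) x + O(√x). For x = 196, the asymptotic estimate is ≈ 1064.78.)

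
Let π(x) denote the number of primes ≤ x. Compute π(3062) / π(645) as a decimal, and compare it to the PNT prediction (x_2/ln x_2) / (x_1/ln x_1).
π(3062)/π(645) = 438/117 ≈ 3.7436;  PNT prediction ≈ 3.8261.

π(645) = 117 and π(3062) = 438, so π(3062)/π(645) ≈ 3.7436. The PNT-predicted ratio is (3062/ln(3062)) / (645/ln(645)) ≈ 3.8261. The two agree to within a few percent, as expected.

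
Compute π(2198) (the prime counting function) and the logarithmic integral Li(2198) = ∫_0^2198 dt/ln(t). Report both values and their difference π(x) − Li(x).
π(2198) = 327;  Li(2198) ≈ 340.70;  π(x) − Li(x) ≈ -13.70.

Direct count of primes ≤ 2198 gives π(2198) = 327. Numerical evaluation of the logarithmic integral gives Li(2198) ≈ 340.70. The difference π(x) − Li(x) ≈ -13.70 is typically negative for small/moderate x (Li(x) overestimates), though Littlewood's theorem shows this sign changes infinitely often.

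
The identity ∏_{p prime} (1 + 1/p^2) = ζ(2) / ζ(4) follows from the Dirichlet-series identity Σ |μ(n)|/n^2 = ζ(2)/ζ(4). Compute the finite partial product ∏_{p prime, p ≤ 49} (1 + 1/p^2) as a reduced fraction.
∏ = 101793085732936000000000/67237345888235944242129

The primes p ≤ 49 are [2, 3, 5, 7, 11, 13, 17, 19, 23, 29, 31, 37, 41, 43, 47]. For each, (1 + 1/p^2) = (p^2 + 1)/p^2. Multiplying these fractions over p ∈ [2, 3, 5, 7, 11, 13, 17, 19, 23, 29, 31, 37, 41, 43, 47] gives 101793085732936000000000/67237345888235944242129. (In the limit P → ∞ this tends to ζ(2)/ζ(4).)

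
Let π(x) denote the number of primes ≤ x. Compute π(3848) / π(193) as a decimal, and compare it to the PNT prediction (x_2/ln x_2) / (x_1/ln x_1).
π(3848)/π(193) = 533/44 ≈ 12.1136;  PNT prediction ≈ 12.7102.

π(193) = 44 and π(3848) = 533, so π(3848)/π(193) ≈ 12.1136. The PNT-predicted ratio is (3848/ln(3848)) / (193/ln(193)) ≈ 12.7102. The two agree to within a few percent, as expected.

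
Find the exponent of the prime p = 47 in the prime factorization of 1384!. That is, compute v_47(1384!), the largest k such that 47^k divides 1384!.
v_47(1384!) = 29

Legendre's formula: v_p(n!) = Σ_{k ≥ 1} ⌊n / p^k⌋. For p = 47, n = 1384, the terms are:
  ⌊1384/47^1⌋ = ⌊1384/47⌋ = 29
(the next term ⌊1384/47^2⌋ = 0, terminating the sum). Summing: v_47(1384!) = 29 = 29.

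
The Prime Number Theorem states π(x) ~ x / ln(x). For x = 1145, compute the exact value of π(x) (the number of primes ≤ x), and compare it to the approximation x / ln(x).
π(1145) = 189;  x/ln(x) ≈ 162.57;  relative error ≈ 13.98%.

Directly count primes up to 1145: π(1145) = 189. The PNT approximation gives 1145/ln(1145) ≈ 1145/7.04316 ≈ 162.57. Relative error (π(x) − x/ln(x)) / π(x) ≈ 13.98%; the approximation is known to undercount slightly (Li(x) is a better estimate).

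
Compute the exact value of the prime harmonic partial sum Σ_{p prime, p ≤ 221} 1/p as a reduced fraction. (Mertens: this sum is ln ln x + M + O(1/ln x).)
Σ 1/p = 3215488142498485484492183158345029261034221047849345857469577412562094716564064084247/1645783550795210387735581011435590727981167322669649249414629852197255934130751870910

π(221) = 47, so the primes ≤ 221 are [2, 3, 5, 7, 11, 13, 17, 19, 23, 29, 31, 37, 41, 43, 47, 53, 59, 61, 67, 71, 73, 79, 83, 89, 97, 101, 103, 107, 109, 113, 127, 131, 137, 139, 149, 151, 157, 163, 167, 173, 179, 181, 191, 193, 197, 199, 211]. Summing 1/p over these primes: 3215488142498485484492183158345029261034221047849345857469577412562094716564064084247/1645783550795210387735581011435590727981167322669649249414629852197255934130751870910 ≈ 1.9538. Mertens estimate ln ln(221) + 0.2615 ≈ 1.9476.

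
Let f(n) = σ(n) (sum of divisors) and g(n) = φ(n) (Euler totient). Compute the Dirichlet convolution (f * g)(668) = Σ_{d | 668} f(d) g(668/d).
(σ * φ)(668) = 4008

Divisors of 668: [1, 2, 4, 167, 334, 668]. For each d | 668:
  d = 1: σ(1) · φ(668/1) = 1 · 332 = 332
  d = 2: σ(2) · φ(668/2) = 3 · 166 = 498
  d = 4: σ(4) · φ(668/4) = 7 · 166 = 1162
  d = 167: σ(167) · φ(668/167) = 168 · 2 = 336
  d = 334: σ(334) · φ(668/334) = 504 · 1 = 504
  d = 668: σ(668) · φ(668/668) = 1176 · 1 = 1176
Summing: (σ * φ)(668) = 332 + 498 + 1162 + 336 + 504 + 1176 = 4008.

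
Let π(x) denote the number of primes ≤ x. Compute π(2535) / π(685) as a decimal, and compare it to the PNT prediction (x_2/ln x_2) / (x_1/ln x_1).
π(2535)/π(685) = 370/124 ≈ 2.9839;  PNT prediction ≈ 3.0829.

π(685) = 124 and π(2535) = 370, so π(2535)/π(685) ≈ 2.9839. The PNT-predicted ratio is (2535/ln(2535)) / (685/ln(685)) ≈ 3.0829. The two agree to within a few percent, as expected.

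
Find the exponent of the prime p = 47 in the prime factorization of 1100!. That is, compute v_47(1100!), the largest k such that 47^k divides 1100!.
v_47(1100!) = 23

Legendre's formula: v_p(n!) = Σ_{k ≥ 1} ⌊n / p^k⌋. For p = 47, n = 1100, the terms are:
  ⌊1100/47^1⌋ = ⌊1100/47⌋ = 23
(the next term ⌊1100/47^2⌋ = 0, terminating the sum). Summing: v_47(1100!) = 23 = 23.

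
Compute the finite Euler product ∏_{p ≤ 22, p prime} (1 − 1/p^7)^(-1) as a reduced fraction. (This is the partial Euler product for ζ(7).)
∏ = 155826023762586560111512988551201501037015625/154535761885293084095586902270463356349603488

The primes p ≤ 22 are [2, 3, 5, 7, 11, 13, 17, 19]. For each prime, (1 − 1/p^7)^(-1) = p^7 / (p^7 − 1). The product is (1 − 1/2^7)^(-1), (1 − 1/3^7)^(-1), (1 − 1/5^7)^(-1), (1 − 1/7^7)^(-1), (1 − 1/11^7)^(-1), (1 − 1/13^7)^(-1), (1 − 1/17^7)^(-1), (1 − 1/19^7)^(-1) = ∏ p^7 / (p^7 − 1) = 155826023762586560111512988551201501037015625/154535761885293084095586902270463356349603488.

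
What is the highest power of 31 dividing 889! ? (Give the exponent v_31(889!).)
v_31(889!) = 28

Legendre's formula: v_p(n!) = Σ_{k ≥ 1} ⌊n / p^k⌋. For p = 31, n = 889, the terms are:
  ⌊889/31^1⌋ = ⌊889/31⌋ = 28
(the next term ⌊889/31^2⌋ = 0, terminating the sum). Summing: v_31(889!) = 28 = 28.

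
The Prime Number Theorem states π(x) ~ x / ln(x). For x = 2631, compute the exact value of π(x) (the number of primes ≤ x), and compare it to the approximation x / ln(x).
π(2631) = 381;  x/ln(x) ≈ 334.09;  relative error ≈ 12.31%.

Directly count primes up to 2631: π(2631) = 381. The PNT approximation gives 2631/ln(2631) ≈ 2631/7.87512 ≈ 334.09. Relative error (π(x) − x/ln(x)) / π(x) ≈ 12.31%; the approximation is known to undercount slightly (Li(x) is a better estimate).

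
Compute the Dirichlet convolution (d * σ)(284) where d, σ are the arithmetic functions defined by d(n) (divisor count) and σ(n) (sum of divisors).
(d * σ)(284) = 1184

Divisors of 284: [1, 2, 4, 71, 142, 284]. For each d | 284:
  d = 1: d(1) · σ(284/1) = 1 · 504 = 504
  d = 2: d(2) · σ(284/2) = 2 · 216 = 432
  d = 4: d(4) · σ(284/4) = 3 · 72 = 216
  d = 71: d(71) · σ(284/71) = 2 · 7 = 14
  d = 142: d(142) · σ(284/142) = 4 · 3 = 12
  d = 284: d(284) · σ(284/284) = 6 · 1 = 6
Summing: (d * σ)(284) = 504 + 432 + 216 + 14 + 12 + 6 = 1184.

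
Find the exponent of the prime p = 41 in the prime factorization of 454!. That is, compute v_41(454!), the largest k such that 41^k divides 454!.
v_41(454!) = 11

Legendre's formula: v_p(n!) = Σ_{k ≥ 1} ⌊n / p^k⌋. For p = 41, n = 454, the terms are:
  ⌊454/41^1⌋ = ⌊454/41⌋ = 11
(the next term ⌊454/41^2⌋ = 0, terminating the sum). Summing: v_41(454!) = 11 = 11.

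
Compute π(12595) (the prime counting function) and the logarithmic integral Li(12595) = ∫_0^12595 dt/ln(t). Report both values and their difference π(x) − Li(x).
π(12595) = 1504;  Li(12595) ≈ 1524.28;  π(x) − Li(x) ≈ -20.28.

Direct count of primes ≤ 12595 gives π(12595) = 1504. Numerical evaluation of the logarithmic integral gives Li(12595) ≈ 1524.28. The difference π(x) − Li(x) ≈ -20.28 is typically negative for small/moderate x (Li(x) overestimates), though Littlewood's theorem shows this sign changes infinitely often.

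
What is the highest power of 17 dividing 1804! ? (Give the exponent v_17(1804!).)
v_17(1804!) = 112

Legendre's formula: v_p(n!) = Σ_{k ≥ 1} ⌊n / p^k⌋. For p = 17, n = 1804, the terms are:
  ⌊1804/17^1⌋ = ⌊1804/17⌋ = 106
  ⌊1804/17^2⌋ = ⌊1804/289⌋ = 6
(the next term ⌊1804/17^3⌋ = 0, terminating the sum). Summing: v_17(1804!) = 106 + 6 = 112.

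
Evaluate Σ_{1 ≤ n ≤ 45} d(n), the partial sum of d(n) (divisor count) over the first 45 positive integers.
Σ_{n ≤ 45} d(n) = 182

Compute d(n) for each 1 ≤ n ≤ 45: d(1) = 1, d(2) = 2, d(3) = 2, d(4) = 3, d(5) = 2, d(6) = 4, d(7) = 2, d(8) = 4, d(9) = 3, d(10) = 4, d(11) = 2, d(12) = 6, d(13) = 2, d(14) = 4, d(15) = 4, d(16) = 5, d(17) = 2, d(18) = 6, d(19) = 2, d(20) = 6, d(21) = 4, d(22) = 4, d(23) = 2, d(24) = 8, d(25) = 3, d(26) = 4, d(27) = 4, d(28) = 6, d(29) = 2, d(30) = 8, d(31) = 2, d(32) = 6, d(33) = 4, d(34) = 4, d(35) = 4, d(36) = 9, d(37) = 2, d(38) = 4, d(39) = 4, d(40) = 8, d(41) = 2, d(42) = 8, d(43) = 2, d(44) = 6, d(45) = 6. Summing all 45 values: 182. (Dirichlet's divisor formula: Σ_{n ≤ x} d(n) = x ln(x) + (2γ − 1) x + O(√x). For x = 45, the asymptotic estimate is ≈ 178.25.)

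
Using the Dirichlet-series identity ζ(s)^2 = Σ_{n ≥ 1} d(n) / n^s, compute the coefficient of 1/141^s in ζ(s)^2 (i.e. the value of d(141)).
d(141) = 4

ζ(s)^2 = (Σ 1/m^s)(Σ 1/k^s). The coefficient of 1/n^s in the product is the number of ordered pairs (m, k) with mk = n, which equals d(n). For n = 141, divisors are [1, 3, 47, 141], so d(141) = 4.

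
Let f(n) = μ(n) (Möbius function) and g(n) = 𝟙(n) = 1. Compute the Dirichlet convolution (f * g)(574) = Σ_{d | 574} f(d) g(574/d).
(μ * 𝟙)(574) = 0

Divisors of 574: [1, 2, 7, 14, 41, 82, 287, 574]. For each d | 574:
  d = 1: μ(1) · 𝟙(574/1) = 1 · 1 = 1
  d = 2: μ(2) · 𝟙(574/2) = -1 · 1 = -1
  d = 7: μ(7) · 𝟙(574/7) = -1 · 1 = -1
  d = 14: μ(14) · 𝟙(574/14) = 1 · 1 = 1
  d = 41: μ(41) · 𝟙(574/41) = -1 · 1 = -1
  d = 82: μ(82) · 𝟙(574/82) = 1 · 1 = 1
  d = 287: μ(287) · 𝟙(574/287) = 1 · 1 = 1
  d = 574: μ(574) · 𝟙(574/574) = -1 · 1 = -1
Summing: (μ * 𝟙)(574) = 1 + -1 + -1 + 1 + -1 + 1 + 1 + -1 = 0.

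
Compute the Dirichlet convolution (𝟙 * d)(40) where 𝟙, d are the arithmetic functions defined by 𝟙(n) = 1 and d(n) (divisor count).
(𝟙 * d)(40) = 30

Divisors of 40: [1, 2, 4, 5, 8, 10, 20, 40]. For each d | 40:
  d = 1: 𝟙(1) · d(40/1) = 1 · 8 = 8
  d = 2: 𝟙(2) · d(40/2) = 1 · 6 = 6
  d = 4: 𝟙(4) · d(40/4) = 1 · 4 = 4
  d = 5: 𝟙(5) · d(40/5) = 1 · 4 = 4
  d = 8: 𝟙(8) · d(40/8) = 1 · 2 = 2
  d = 10: 𝟙(10) · d(40/10) = 1 · 3 = 3
  d = 20: 𝟙(20) · d(40/20) = 1 · 2 = 2
  d = 40: 𝟙(40) · d(40/40) = 1 · 1 = 1
Summing: (𝟙 * d)(40) = 8 + 6 + 4 + 4 + 2 + 3 + 2 + 1 = 30.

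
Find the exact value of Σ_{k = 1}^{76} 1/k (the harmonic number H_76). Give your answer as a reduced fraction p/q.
H_76 = 672559662384108370412072783887333/136851726813476721146087646859200

Direct summation: H_76 = 1 + 1/2 + ... + 1/76. The least common denominator is lcm(1, ..., 76) = 410555180440430163438262940577600; over this denominator the numerator is 410555180440430163438262940577600 + 205277590220215081719131470288800 + 136851726813476721146087646859200 + 102638795110107540859565735144400 + 82111036088086032687652588115520 + 68425863406738360573043823429600 + 58650740062918594776894705796800 + 51319397555053770429782867572200 + 45617242271158907048695882286400 + 41055518044043016343826294057760 + 37323198221857287585296630961600 + 34212931703369180286521911714800 + 31581167726186935649097149275200 + 29325370031459297388447352898400 + 27370345362695344229217529371840 + 25659698777526885214891433786100 + 24150304731790009614015467092800 + 22808621135579453524347941143200 + 21608167391601587549382260030400 + 20527759022021508171913147028880 + 19550246687639531592298235265600 + 18661599110928643792648315480800 + 17850225236540441888620127851200 + 17106465851684590143260955857400 + 16422207217617206537530517623104 + 15790583863093467824548574637600 + 15205747423719635682898627428800 + 14662685015729648694223676449200 + 14157075187601040118560791054400 + 13685172681347672114608764685920 + 13243715498078392368976223889600 + 12829849388763442607445716893050 + 12441066073952429195098876987200 + 12075152365895004807007733546400 + 11730148012583718955378941159360 + 11404310567789726762173970571600 + 11096085957849463876709809204800 + 10804083695800793774691130015200 + 10527055908728978549699049758400 + 10263879511010754085956573514440 + 10013540986351955205811291233600 + 9775123343819765796149117632800 + 9547794893963492172982859083200 + 9330799555464321896324157740400 + 9123448454231781409739176457280 + 8925112618270220944310063925600 + 8735216605115535392303466820800 + 8553232925842295071630477928700 + 8378677151845513539556386542400 + 8211103608808603268765258811552 + 8050101577263336538005155697600 + 7895291931546733912274287318800 + 7746324159253399310155904539200 + 7602873711859817841449313714400 + 7464639644371457517059326192320 + 7331342507864824347111838224600 + 7202722463867195849794086676800 + 7078537593800520059280395527200 + 6958562380346273956580727806400 + 6842586340673836057304382342960 + 6730412794105412515381359681600 + 6621857749039196184488111944800 + 6516748895879843864099411755200 + 6414924694381721303722858446525 + 6316233545237387129819429855040 + 6220533036976214597549438493600 + 6127689260304927812511387172800 + 6037576182947502403503866773200 + 5950075078846813962873375950400 + 5865074006291859477689470579680 + 5782467330146903710398069585600 + 5702155283894863381086985285800 + 5624043567677125526551547131200 + 5548042978924731938354904602400 + 5474069072539068845843505874368 + 5402041847900396887345565007600 = 2017678987152325111236218351661999, so H_76 = 2017678987152325111236218351661999/410555180440430163438262940577600; reducing by gcd(2017678987152325111236218351661999, 410555180440430163438262940577600) = 3 gives 672559662384108370412072783887333/136851726813476721146087646859200 ≈ 4.91451. (The PNT-adjacent estimate ln(76) + γ ≈ 4.90795 matches within O(1/n).)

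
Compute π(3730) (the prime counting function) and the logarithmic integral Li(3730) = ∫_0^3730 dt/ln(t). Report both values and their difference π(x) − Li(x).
π(3730) = 520;  Li(3730) ≈ 532.67;  π(x) − Li(x) ≈ -12.67.

Direct count of primes ≤ 3730 gives π(3730) = 520. Numerical evaluation of the logarithmic integral gives Li(3730) ≈ 532.67. The difference π(x) − Li(x) ≈ -12.67 is typically negative for small/moderate x (Li(x) overestimates), though Littlewood's theorem shows this sign changes infinitely often.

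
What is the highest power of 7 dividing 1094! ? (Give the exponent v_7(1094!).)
v_7(1094!) = 181

Legendre's formula: v_p(n!) = Σ_{k ≥ 1} ⌊n / p^k⌋. For p = 7, n = 1094, the terms are:
  ⌊1094/7^1⌋ = ⌊1094/7⌋ = 156
  ⌊1094/7^2⌋ = ⌊1094/49⌋ = 22
  ⌊1094/7^3⌋ = ⌊1094/343⌋ = 3
(the next term ⌊1094/7^4⌋ = 0, terminating the sum). Summing: v_7(1094!) = 156 + 22 + 3 = 181.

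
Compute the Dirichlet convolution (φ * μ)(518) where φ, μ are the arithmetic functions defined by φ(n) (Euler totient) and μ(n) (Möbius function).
(φ * μ)(518) = 0

Divisors of 518: [1, 2, 7, 14, 37, 74, 259, 518]. For each d | 518:
  d = 1: φ(1) · μ(518/1) = 1 · -1 = -1
  d = 2: φ(2) · μ(518/2) = 1 · 1 = 1
  d = 7: φ(7) · μ(518/7) = 6 · 1 = 6
  d = 14: φ(14) · μ(518/14) = 6 · -1 = -6
  d = 37: φ(37) · μ(518/37) = 36 · 1 = 36
  d = 74: φ(74) · μ(518/74) = 36 · -1 = -36
  d = 259: φ(259) · μ(518/259) = 216 · -1 = -216
  d = 518: φ(518) · μ(518/518) = 216 · 1 = 216
Summing: (φ * μ)(518) = -1 + 1 + 6 + -6 + 36 + -36 + -216 + 216 = 0.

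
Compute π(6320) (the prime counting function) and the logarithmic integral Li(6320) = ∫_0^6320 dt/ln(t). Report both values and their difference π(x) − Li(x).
π(6320) = 822;  Li(6320) ≈ 837.09;  π(x) − Li(x) ≈ -15.09.

Direct count of primes ≤ 6320 gives π(6320) = 822. Numerical evaluation of the logarithmic integral gives Li(6320) ≈ 837.09. The difference π(x) − Li(x) ≈ -15.09 is typically negative for small/moderate x (Li(x) overestimates), though Littlewood's theorem shows this sign changes infinitely often.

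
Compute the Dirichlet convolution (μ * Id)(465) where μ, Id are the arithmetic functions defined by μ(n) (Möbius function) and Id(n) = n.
(μ * Id)(465) = 240

Divisors of 465: [1, 3, 5, 15, 31, 93, 155, 465]. For each d | 465:
  d = 1: μ(1) · Id(465/1) = 1 · 465 = 465
  d = 3: μ(3) · Id(465/3) = -1 · 155 = -155
  d = 5: μ(5) · Id(465/5) = -1 · 93 = -93
  d = 15: μ(15) · Id(465/15) = 1 · 31 = 31
  d = 31: μ(31) · Id(465/31) = -1 · 15 = -15
  d = 93: μ(93) · Id(465/93) = 1 · 5 = 5
  d = 155: μ(155) · Id(465/155) = 1 · 3 = 3
  d = 465: μ(465) · Id(465/465) = -1 · 1 = -1
Summing: (μ * Id)(465) = 465 + -155 + -93 + 31 + -15 + 5 + 3 + -1 = 240.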